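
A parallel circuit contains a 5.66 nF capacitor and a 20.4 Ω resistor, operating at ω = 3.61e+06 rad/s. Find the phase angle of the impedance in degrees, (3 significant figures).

-22.6°

X_C = 1/(ωC) = 48.9 Ω
Parallel: admittances add. Y = 1/R + jωC
Y = (0.0490 + j0.0204) S
|Y| = 0.0531 S → |Z| = 1/|Y| = 18.8 Ω, ∠Z = −∠Y = -22.6°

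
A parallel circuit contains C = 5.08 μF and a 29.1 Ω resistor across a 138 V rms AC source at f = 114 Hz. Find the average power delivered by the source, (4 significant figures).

ω = 2πf = 716.3 rad/s
X_C = 1/(ωC) = 274.8 Ω
Parallel: admittances add. Y = 1/R + jωC
Y = (0.03436 + j0.003639) S
|Y| = 0.03456 S → |Z| = 1/|Y| = 28.94 Ω, ∠Z = −∠Y = -6.044°
I = V/|Z| = 4.769 A
P = VI cos φ = 138 × 4.769 × cos(-6.044°) = 654.4 W

654.4 W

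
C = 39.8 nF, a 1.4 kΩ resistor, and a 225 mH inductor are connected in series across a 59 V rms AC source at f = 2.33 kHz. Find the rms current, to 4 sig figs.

ω = 2πf = 14640 rad/s
X_L = ωL = 3294 Ω
X_C = 1/(ωC) = 1716 Ω
Net reactance X = X_L − X_C = 1578 Ω
Z = 1400 + j1578 Ω
|Z| = √(1400² + 1578²) = 2109 Ω
I = V/|Z| = 59/2109 = 27.97 mA

27.97 mA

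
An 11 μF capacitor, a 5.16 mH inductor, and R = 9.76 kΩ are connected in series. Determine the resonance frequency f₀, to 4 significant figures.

668.0 Hz

ω₀ = 1/√(LC) = 1/√(0.00516 × 1.1e-05) = 4197 rad/s
f₀ = ω₀/(2π) = 668.0 Hz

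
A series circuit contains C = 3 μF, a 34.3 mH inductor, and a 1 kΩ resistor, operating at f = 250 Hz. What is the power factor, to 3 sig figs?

0.988

ω = 2πf = 1571 rad/s
X_L = ωL = 53.9 Ω
X_C = 1/(ωC) = 212 Ω
Net reactance X = X_L − X_C = -158 Ω
Z = 1000 − j158 Ω
|Z| = √(1000² + 158²) = 1010 Ω
∠Z = arctan(-158/1000) = -9.00°
cos φ = cos(-9.00°) = 0.988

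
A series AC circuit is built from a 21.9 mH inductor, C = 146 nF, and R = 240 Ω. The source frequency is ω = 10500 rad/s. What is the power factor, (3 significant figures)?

0.494

X_L = ωL = 230 Ω
X_C = 1/(ωC) = 652 Ω
Net reactance X = X_L − X_C = -422 Ω
Z = 240 − j422 Ω
|Z| = √(240² + 422²) = 486 Ω
∠Z = arctan(-422/240) = -60.4°
cos φ = cos(-60.4°) = 0.494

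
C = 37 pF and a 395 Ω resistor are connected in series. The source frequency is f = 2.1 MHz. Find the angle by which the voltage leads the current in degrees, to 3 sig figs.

ω = 2πf = 1.319e+07 rad/s
X_C = 1/(ωC) = 2050 Ω
Z = 395 − j2050 Ω
|Z| = √(395² + 2050²) = 2090 Ω
∠Z = arctan(-2050/395) = -79.1°

-79.1°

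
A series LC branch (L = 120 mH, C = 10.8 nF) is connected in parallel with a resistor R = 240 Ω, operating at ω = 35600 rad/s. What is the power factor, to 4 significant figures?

0.9898

X_L = ωL = 4272 Ω
X_C = 1/(ωC) = 2601 Ω
Branch 1: Z₁ = R = 240.0 Ω
Branch 2 (series LC): Z₂ = j(X_L − X_C) = j1671 Ω
Parallel: Z = Z₁Z₂/(Z₁+Z₂), |Z| = 237.6 Ω, ∠Z = 8.173°
cos φ = cos(8.173°) = 0.9898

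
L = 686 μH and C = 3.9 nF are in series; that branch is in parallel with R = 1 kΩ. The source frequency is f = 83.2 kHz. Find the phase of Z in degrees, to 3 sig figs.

ω = 2πf = 522800 rad/s
X_L = ωL = 359 Ω
X_C = 1/(ωC) = 490 Ω
Branch 1: Z₁ = R = 1000 Ω
Branch 2 (series LC): Z₂ = j(X_L − X_C) = −j132 Ω
Parallel: Z = Z₁Z₂/(Z₁+Z₂), |Z| = 131 Ω, ∠Z = -82.5°

-82.5°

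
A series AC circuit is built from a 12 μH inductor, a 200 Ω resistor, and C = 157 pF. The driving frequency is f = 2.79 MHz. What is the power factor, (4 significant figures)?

ω = 2πf = 1.753e+07 rad/s
X_L = ωL = 210.4 Ω
X_C = 1/(ωC) = 363.3 Ω
Net reactance X = X_L − X_C = -153.0 Ω
Z = 200.0 − j153.0 Ω
|Z| = √(200.0² + 153.0²) = 251.8 Ω
∠Z = arctan(-153.0/200.0) = -37.41°
cos φ = cos(-37.41°) = 0.7943

0.7943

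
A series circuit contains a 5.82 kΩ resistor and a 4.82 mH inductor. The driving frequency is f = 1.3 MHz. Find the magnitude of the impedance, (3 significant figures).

ω = 2πf = 8.168e+06 rad/s
X_L = ωL = 39400 Ω
Z = 5820 + j39400 Ω
|Z| = √(5820² + 39400²) = 39800 Ω

39800 Ω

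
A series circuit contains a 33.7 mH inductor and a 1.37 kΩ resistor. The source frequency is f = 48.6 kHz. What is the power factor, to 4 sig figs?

ω = 2πf = 305400 rad/s
X_L = ωL = 10290 Ω
Z = 1370 + j10290 Ω
|Z| = √(1370² + 10290²) = 10380 Ω
∠Z = arctan(10290/1370) = 82.42°
cos φ = cos(82.42°) = 0.1320

0.1320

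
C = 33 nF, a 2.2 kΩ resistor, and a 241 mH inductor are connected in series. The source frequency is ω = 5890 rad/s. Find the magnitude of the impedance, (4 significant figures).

X_L = ωL = 1419 Ω
X_C = 1/(ωC) = 5145 Ω
Net reactance X = X_L − X_C = -3725 Ω
Z = 2200 − j3725 Ω
|Z| = √(2200² + 3725²) = 4326 Ω

4326 Ω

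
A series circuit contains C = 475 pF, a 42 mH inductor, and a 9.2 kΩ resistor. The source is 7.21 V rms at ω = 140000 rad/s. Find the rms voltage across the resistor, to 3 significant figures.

X_L = ωL = 5880 Ω
X_C = 1/(ωC) = 15000 Ω
Net reactance X = X_L − X_C = -9160 Ω
Z = 9200 − j9160 Ω
|Z| = √(9200² + 9160²) = 13000 Ω
I = V/|Z| = 555 μA
V_R = I·|Z_R| = 0.000555 × 9200 = 5.11 V

5.11 V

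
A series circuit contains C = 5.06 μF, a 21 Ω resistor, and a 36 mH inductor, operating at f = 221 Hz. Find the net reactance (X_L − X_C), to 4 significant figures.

ω = 2πf = 1389 rad/s
X_L = ωL = 49.99 Ω
X_C = 1/(ωC) = 142.3 Ω
X = 49.99 − 142.3 = -92.33 Ω

-92.33 Ω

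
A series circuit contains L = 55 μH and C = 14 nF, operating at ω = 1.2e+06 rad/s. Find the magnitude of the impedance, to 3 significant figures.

6.48 Ω

X_L = ωL = 66.0 Ω
X_C = 1/(ωC) = 59.5 Ω
Net reactance X = X_L − X_C = 6.48 Ω
Z = j6.48 Ω
|Z| = √(0² + 6.48²) = 6.48 Ω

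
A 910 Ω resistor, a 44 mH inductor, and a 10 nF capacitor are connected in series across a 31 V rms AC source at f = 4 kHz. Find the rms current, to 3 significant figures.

ω = 2πf = 25130 rad/s
X_L = ωL = 1110 Ω
X_C = 1/(ωC) = 3980 Ω
Net reactance X = X_L − X_C = -2870 Ω
Z = 910 − j2870 Ω
|Z| = √(910² + 2870²) = 3010 Ω
I = V/|Z| = 31/3010 = 10.3 mA

10.3 mA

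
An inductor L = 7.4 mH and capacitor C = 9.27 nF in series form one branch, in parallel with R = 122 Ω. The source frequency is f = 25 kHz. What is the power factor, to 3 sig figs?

ω = 2πf = 157100 rad/s
X_L = ωL = 1160 Ω
X_C = 1/(ωC) = 687 Ω
Branch 1: Z₁ = R = 122 Ω
Branch 2 (series LC): Z₂ = j(X_L − X_C) = j476 Ω
Parallel: Z = Z₁Z₂/(Z₁+Z₂), |Z| = 118 Ω, ∠Z = 14.4°
cos φ = cos(14.4°) = 0.969

0.969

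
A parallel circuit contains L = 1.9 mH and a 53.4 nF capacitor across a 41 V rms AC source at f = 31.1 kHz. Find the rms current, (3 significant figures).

ω = 2πf = 195400 rad/s
X_L = ωL = 371 Ω
X_C = 1/(ωC) = 95.8 Ω
Parallel: admittances add. Y = 1/(jωL) + jωC
Y = (0 + j0.00774) S
|Y| = 0.00774 S → |Z| = 1/|Y| = 129 Ω, ∠Z = −∠Y = -90.0°
I = V/|Z| = 41/129 = 317 mA

317 mA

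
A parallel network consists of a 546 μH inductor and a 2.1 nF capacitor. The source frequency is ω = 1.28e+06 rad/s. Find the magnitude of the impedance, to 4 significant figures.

X_L = ωL = 698.9 Ω
X_C = 1/(ωC) = 372.0 Ω
Parallel: admittances add. Y = 1/(jωL) + jωC
Y = (0 + j0.001257) S
|Y| = 0.001257 S → |Z| = 1/|Y| = 795.5 Ω, ∠Z = −∠Y = -90.00°

795.5 Ω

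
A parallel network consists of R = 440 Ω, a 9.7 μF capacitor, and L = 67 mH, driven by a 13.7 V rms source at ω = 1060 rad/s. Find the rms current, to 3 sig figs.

60.6 mA

X_L = ωL = 71.0 Ω
X_C = 1/(ωC) = 97.3 Ω
Parallel: admittances add. Y = 1/R + 1/(jωL) + jωC
Y = (0.00227 − j0.00380) S
|Y| = 0.00443 S → |Z| = 1/|Y| = 226 Ω, ∠Z = −∠Y = 59.1°
I = V/|Z| = 13.7/226 = 60.6 mA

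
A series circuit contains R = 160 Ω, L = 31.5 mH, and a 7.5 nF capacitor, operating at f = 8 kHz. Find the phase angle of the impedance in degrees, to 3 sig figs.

ω = 2πf = 50270 rad/s
X_L = ωL = 1580 Ω
X_C = 1/(ωC) = 2650 Ω
Net reactance X = X_L − X_C = -1070 Ω
Z = 160 − j1070 Ω
|Z| = √(160² + 1070²) = 1080 Ω
∠Z = arctan(-1070/160) = -81.5°

-81.5°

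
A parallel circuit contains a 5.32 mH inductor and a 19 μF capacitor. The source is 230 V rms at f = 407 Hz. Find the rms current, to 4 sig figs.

ω = 2πf = 2557 rad/s
X_L = ωL = 13.60 Ω
X_C = 1/(ωC) = 20.58 Ω
Parallel: admittances add. Y = 1/(jωL) + jωC
Y = (0 − j0.02492) S
|Y| = 0.02492 S → |Z| = 1/|Y| = 40.13 Ω, ∠Z = −∠Y = 90.00°
I = V/|Z| = 230/40.13 = 5.731 A

5.731 A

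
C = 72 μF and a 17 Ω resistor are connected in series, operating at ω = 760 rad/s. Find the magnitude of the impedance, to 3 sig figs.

X_C = 1/(ωC) = 18.3 Ω
Z = 17.0 − j18.3 Ω
|Z| = √(17.0² + 18.3²) = 25.0 Ω

25.0 Ω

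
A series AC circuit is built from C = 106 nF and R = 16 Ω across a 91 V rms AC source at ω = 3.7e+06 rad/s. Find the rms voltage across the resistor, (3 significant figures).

89.9 V

X_C = 1/(ωC) = 2.55 Ω
Z = 16.0 − j2.55 Ω
|Z| = √(16.0² + 2.55²) = 16.2 Ω
I = V/|Z| = 5.62 A
V_R = I·|Z_R| = 5.62 × 16.0 = 89.9 V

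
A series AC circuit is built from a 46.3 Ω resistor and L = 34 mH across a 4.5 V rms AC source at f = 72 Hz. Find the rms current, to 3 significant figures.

ω = 2πf = 452.4 rad/s
X_L = ωL = 15.4 Ω
Z = 46.3 + j15.4 Ω
|Z| = √(46.3² + 15.4²) = 48.8 Ω
I = V/|Z| = 4.5/48.8 = 92.2 mA

92.2 mA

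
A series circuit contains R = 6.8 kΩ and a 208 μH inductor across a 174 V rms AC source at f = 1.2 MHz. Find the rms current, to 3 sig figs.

ω = 2πf = 7.54e+06 rad/s
X_L = ωL = 1570 Ω
Z = 6800 + j1570 Ω
|Z| = √(6800² + 1570²) = 6980 Ω
I = V/|Z| = 174/6980 = 24.9 mA

24.9 mA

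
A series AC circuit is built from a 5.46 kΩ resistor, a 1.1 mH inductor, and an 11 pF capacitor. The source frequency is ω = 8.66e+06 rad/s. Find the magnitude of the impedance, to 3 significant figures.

5550 Ω

X_L = ωL = 9530 Ω
X_C = 1/(ωC) = 10500 Ω
Net reactance X = X_L − X_C = -972 Ω
Z = 5460 − j972 Ω
|Z| = √(5460² + 972²) = 5550 Ω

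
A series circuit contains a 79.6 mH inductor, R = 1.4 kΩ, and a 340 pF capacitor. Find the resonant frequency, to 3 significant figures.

30.6 kHz

ω₀ = 1/√(LC) = 1/√(0.0796 × 3.4e-10) = 192200 rad/s
f₀ = ω₀/(2π) = 30.6 kHz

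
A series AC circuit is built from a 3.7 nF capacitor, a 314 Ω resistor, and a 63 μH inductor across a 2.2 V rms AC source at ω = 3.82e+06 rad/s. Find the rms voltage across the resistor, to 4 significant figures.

X_L = ωL = 240.7 Ω
X_C = 1/(ωC) = 70.75 Ω
Net reactance X = X_L − X_C = 169.9 Ω
Z = 314.0 + j169.9 Ω
|Z| = √(314.0² + 169.9²) = 357.0 Ω
I = V/|Z| = 6.162 mA
V_R = I·|Z_R| = 0.006162 × 314.0 = 1.935 V

1.935 V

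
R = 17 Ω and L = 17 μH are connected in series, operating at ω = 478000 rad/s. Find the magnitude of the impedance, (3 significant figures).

18.8 Ω

X_L = ωL = 8.13 Ω
Z = 17.0 + j8.13 Ω
|Z| = √(17.0² + 8.13²) = 18.8 Ω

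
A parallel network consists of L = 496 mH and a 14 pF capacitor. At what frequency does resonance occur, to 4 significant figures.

60.40 kHz

ω₀ = 1/√(LC) = 1/√(0.496 × 1.4e-11) = 379500 rad/s
f₀ = ω₀/(2π) = 60.40 kHz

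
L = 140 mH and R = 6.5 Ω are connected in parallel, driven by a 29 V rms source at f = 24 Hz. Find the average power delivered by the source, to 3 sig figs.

129 W

ω = 2πf = 150.8 rad/s
X_L = ωL = 21.1 Ω
Parallel: admittances add. Y = 1/R + 1/(jωL)
Y = (0.154 − j0.0474) S
|Y| = 0.161 S → |Z| = 1/|Y| = 6.21 Ω, ∠Z = −∠Y = 17.1°
I = V/|Z| = 4.67 A
P = VI cos φ = 29 × 4.67 × cos(17.1°) = 129 W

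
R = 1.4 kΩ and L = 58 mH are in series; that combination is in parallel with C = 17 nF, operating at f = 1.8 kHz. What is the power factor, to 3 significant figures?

ω = 2πf = 11310 rad/s
X_L = ωL = 656 Ω
X_C = 1/(ωC) = 5200 Ω
Branch 1 (R+jX_L): Z₁ = 1400 + j656 Ω, |Z₁| = 1550 Ω
Branch 2 (−jX_C): Z₂ = −j5200 Ω
Parallel: Z = Z₁Z₂/(Z₁+Z₂), |Z| = 1690 Ω, ∠Z = 7.99°
cos φ = cos(7.99°) = 0.990

0.990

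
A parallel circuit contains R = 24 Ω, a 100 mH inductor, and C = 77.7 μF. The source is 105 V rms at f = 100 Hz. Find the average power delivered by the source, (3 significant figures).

459 W

ω = 2πf = 628.3 rad/s
X_L = ωL = 62.8 Ω
X_C = 1/(ωC) = 20.5 Ω
Parallel: admittances add. Y = 1/R + 1/(jωL) + jωC
Y = (0.0417 + j0.0329) S
|Y| = 0.0531 S → |Z| = 1/|Y| = 18.8 Ω, ∠Z = −∠Y = -38.3°
I = V/|Z| = 5.57 A
P = VI cos φ = 105 × 5.57 × cos(-38.3°) = 459 W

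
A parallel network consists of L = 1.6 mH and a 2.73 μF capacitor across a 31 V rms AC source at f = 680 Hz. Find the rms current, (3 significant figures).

ω = 2πf = 4273 rad/s
X_L = ωL = 6.84 Ω
X_C = 1/(ωC) = 85.7 Ω
Parallel: admittances add. Y = 1/(jωL) + jωC
Y = (0 − j0.135) S
|Y| = 0.135 S → |Z| = 1/|Y| = 7.43 Ω, ∠Z = −∠Y = 90.0°
I = V/|Z| = 31/7.43 = 4.17 A

4.17 A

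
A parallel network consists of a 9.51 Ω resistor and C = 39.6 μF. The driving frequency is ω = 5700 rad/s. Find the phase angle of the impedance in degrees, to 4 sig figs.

-65.02°

X_C = 1/(ωC) = 4.430 Ω
Parallel: admittances add. Y = 1/R + jωC
Y = (0.1052 + j0.2257) S
|Y| = 0.2490 S → |Z| = 1/|Y| = 4.016 Ω, ∠Z = −∠Y = -65.02°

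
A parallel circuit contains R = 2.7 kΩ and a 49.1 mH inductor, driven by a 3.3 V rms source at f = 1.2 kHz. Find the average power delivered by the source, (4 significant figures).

ω = 2πf = 7540 rad/s
X_L = ωL = 370.2 Ω
Parallel: admittances add. Y = 1/R + 1/(jωL)
Y = (0.0003704 − j0.002701) S
|Y| = 0.002726 S → |Z| = 1/|Y| = 366.8 Ω, ∠Z = −∠Y = 82.19°
I = V/|Z| = 8.997 mA
P = VI cos φ = 3.3 × 0.008997 × cos(82.19°) = 4.033 mW

4.033 mW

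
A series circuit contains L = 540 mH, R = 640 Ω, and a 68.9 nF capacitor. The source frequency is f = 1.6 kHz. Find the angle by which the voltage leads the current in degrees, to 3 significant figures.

80.9°

ω = 2πf = 10050 rad/s
X_L = ωL = 5430 Ω
X_C = 1/(ωC) = 1440 Ω
Net reactance X = X_L − X_C = 3980 Ω
Z = 640 + j3980 Ω
|Z| = √(640² + 3980²) = 4040 Ω
∠Z = arctan(3980/640) = 80.9°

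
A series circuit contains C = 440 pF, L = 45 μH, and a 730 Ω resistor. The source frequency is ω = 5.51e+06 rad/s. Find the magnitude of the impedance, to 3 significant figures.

X_L = ωL = 248 Ω
X_C = 1/(ωC) = 412 Ω
Net reactance X = X_L − X_C = -165 Ω
Z = 730 − j165 Ω
|Z| = √(730² + 165²) = 748 Ω

748 Ω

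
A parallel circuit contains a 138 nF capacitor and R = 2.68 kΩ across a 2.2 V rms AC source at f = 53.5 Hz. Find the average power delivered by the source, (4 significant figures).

ω = 2πf = 336.2 rad/s
X_C = 1/(ωC) = 21560 Ω
Parallel: admittances add. Y = 1/R + jωC
Y = (0.0003731 + j4.639e-05) S
|Y| = 0.0003760 S → |Z| = 1/|Y| = 2660 Ω, ∠Z = −∠Y = -7.087°
I = V/|Z| = 827.2 μA
P = VI cos φ = 2.2 × 0.0008272 × cos(-7.087°) = 1.806 mW

1.806 mW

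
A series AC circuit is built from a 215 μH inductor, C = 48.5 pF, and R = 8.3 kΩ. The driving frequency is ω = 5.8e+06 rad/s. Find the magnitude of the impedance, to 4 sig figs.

8615 Ω

X_L = ωL = 1247 Ω
X_C = 1/(ωC) = 3555 Ω
Net reactance X = X_L − X_C = -2308 Ω
Z = 8300 − j2308 Ω
|Z| = √(8300² + 2308²) = 8615 Ω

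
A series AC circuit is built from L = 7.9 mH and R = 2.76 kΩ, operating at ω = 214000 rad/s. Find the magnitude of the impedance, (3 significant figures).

3240 Ω

X_L = ωL = 1690 Ω
Z = 2760 + j1690 Ω
|Z| = √(2760² + 1690²) = 3240 Ω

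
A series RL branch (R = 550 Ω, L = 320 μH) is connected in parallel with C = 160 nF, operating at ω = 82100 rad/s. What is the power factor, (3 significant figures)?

0.138

X_L = ωL = 26.3 Ω
X_C = 1/(ωC) = 76.1 Ω
Branch 1 (R+jX_L): Z₁ = 550 + j26.3 Ω, |Z₁| = 551 Ω
Branch 2 (−jX_C): Z₂ = −j76.1 Ω
Parallel: Z = Z₁Z₂/(Z₁+Z₂), |Z| = 75.9 Ω, ∠Z = -82.1°
cos φ = cos(-82.1°) = 0.138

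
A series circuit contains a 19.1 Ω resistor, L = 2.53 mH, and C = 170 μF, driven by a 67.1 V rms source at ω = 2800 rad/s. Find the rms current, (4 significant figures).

3.399 A

X_L = ωL = 7.084 Ω
X_C = 1/(ωC) = 2.101 Ω
Net reactance X = X_L − X_C = 4.983 Ω
Z = 19.10 + j4.983 Ω
|Z| = √(19.10² + 4.983²) = 19.74 Ω
I = V/|Z| = 67.1/19.74 = 3.399 A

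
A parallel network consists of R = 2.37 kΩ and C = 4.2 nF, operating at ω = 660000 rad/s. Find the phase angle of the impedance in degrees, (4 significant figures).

X_C = 1/(ωC) = 360.8 Ω
Parallel: admittances add. Y = 1/R + jωC
Y = (0.0004219 + j0.002772) S
|Y| = 0.002804 S → |Z| = 1/|Y| = 356.6 Ω, ∠Z = −∠Y = -81.35°

-81.35°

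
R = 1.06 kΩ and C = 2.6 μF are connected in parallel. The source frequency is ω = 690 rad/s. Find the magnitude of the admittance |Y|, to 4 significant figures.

2.027 mS

X_C = 1/(ωC) = 557.4 Ω
Parallel: admittances add. Y = 1/R + jωC
Y = (0.0009434 + j0.001794) S
|Y| = 0.002027 S → |Z| = 1/|Y| = 493.4 Ω, ∠Z = −∠Y = -62.26°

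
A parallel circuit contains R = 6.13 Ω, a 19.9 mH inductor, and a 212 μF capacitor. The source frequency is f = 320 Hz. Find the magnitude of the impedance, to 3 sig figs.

ω = 2πf = 2011 rad/s
X_L = ωL = 40.0 Ω
X_C = 1/(ωC) = 2.35 Ω
Parallel: admittances add. Y = 1/R + 1/(jωL) + jωC
Y = (0.163 + j0.401) S
|Y| = 0.433 S → |Z| = 1/|Y| = 2.31 Ω, ∠Z = −∠Y = -67.9°

2.31 Ω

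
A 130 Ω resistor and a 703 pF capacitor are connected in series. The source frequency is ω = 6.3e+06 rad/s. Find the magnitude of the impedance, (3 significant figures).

X_C = 1/(ωC) = 226 Ω
Z = 130 − j226 Ω
|Z| = √(130² + 226²) = 261 Ω

261 Ω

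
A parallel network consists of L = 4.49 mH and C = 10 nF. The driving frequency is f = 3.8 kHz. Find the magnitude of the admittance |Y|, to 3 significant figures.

ω = 2πf = 23880 rad/s
X_L = ωL = 107 Ω
X_C = 1/(ωC) = 4190 Ω
Parallel: admittances add. Y = 1/(jωL) + jωC
Y = (0 − j0.00909) S
|Y| = 0.00909 S → |Z| = 1/|Y| = 110 Ω, ∠Z = −∠Y = 90.0°

9.09 mS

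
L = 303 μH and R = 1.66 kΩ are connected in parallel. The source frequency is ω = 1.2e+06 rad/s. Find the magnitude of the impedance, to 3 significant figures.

355 Ω

X_L = ωL = 364 Ω
Parallel: admittances add. Y = 1/R + 1/(jωL)
Y = (0.000602 − j0.00275) S
|Y| = 0.00282 S → |Z| = 1/|Y| = 355 Ω, ∠Z = −∠Y = 77.6°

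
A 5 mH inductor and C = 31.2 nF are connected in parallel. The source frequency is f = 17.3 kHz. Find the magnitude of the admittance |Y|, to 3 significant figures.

ω = 2πf = 108700 rad/s
X_L = ωL = 543 Ω
X_C = 1/(ωC) = 295 Ω
Parallel: admittances add. Y = 1/(jωL) + jωC
Y = (0 + j0.00155) S
|Y| = 0.00155 S → |Z| = 1/|Y| = 645 Ω, ∠Z = −∠Y = -90.0°

1.55 mS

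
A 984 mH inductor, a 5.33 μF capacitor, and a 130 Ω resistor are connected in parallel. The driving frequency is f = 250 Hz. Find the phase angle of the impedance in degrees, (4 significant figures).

-45.12°

ω = 2πf = 1571 rad/s
X_L = ωL = 1546 Ω
X_C = 1/(ωC) = 119.4 Ω
Parallel: admittances add. Y = 1/R + 1/(jωL) + jωC
Y = (0.007692 + j0.007725) S
|Y| = 0.01090 S → |Z| = 1/|Y| = 91.73 Ω, ∠Z = −∠Y = -45.12°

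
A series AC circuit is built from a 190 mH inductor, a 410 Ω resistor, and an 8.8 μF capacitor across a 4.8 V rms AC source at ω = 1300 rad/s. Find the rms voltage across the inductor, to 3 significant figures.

2.69 V

X_L = ωL = 247 Ω
X_C = 1/(ωC) = 87.4 Ω
Net reactance X = X_L − X_C = 160 Ω
Z = 410 + j160 Ω
|Z| = √(410² + 160²) = 440 Ω
I = V/|Z| = 10.9 mA
V_L = I·|Z_L| = 0.0109 × 247 = 2.69 V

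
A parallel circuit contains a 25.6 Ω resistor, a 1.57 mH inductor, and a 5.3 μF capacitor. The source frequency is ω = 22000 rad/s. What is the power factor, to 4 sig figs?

0.4071

X_L = ωL = 34.54 Ω
X_C = 1/(ωC) = 8.576 Ω
Parallel: admittances add. Y = 1/R + 1/(jωL) + jωC
Y = (0.03906 + j0.08765) S
|Y| = 0.09596 S → |Z| = 1/|Y| = 10.42 Ω, ∠Z = −∠Y = -65.98°
cos φ = cos(-65.98°) = 0.4071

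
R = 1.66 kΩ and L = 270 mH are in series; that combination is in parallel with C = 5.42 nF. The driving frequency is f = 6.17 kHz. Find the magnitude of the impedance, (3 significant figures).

ω = 2πf = 38770 rad/s
X_L = ωL = 10500 Ω
X_C = 1/(ωC) = 4760 Ω
Branch 1 (R+jX_L): Z₁ = 1660 + j10500 Ω, |Z₁| = 10600 Ω
Branch 2 (−jX_C): Z₂ = −j4760 Ω
Parallel: Z = Z₁Z₂/(Z₁+Z₂), |Z| = 8480 Ω, ∠Z = -82.8°

8480 Ω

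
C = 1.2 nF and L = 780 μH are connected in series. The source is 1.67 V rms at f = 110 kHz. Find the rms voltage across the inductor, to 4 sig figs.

ω = 2πf = 691200 rad/s
X_L = ωL = 539.1 Ω
X_C = 1/(ωC) = 1206 Ω
Net reactance X = X_L − X_C = -666.6 Ω
Z = − j666.6 Ω
|Z| = √(0² + 666.6²) = 666.6 Ω
I = V/|Z| = 2.505 mA
V_L = I·|Z_L| = 0.002505 × 539.1 = 1.351 V

1.351 V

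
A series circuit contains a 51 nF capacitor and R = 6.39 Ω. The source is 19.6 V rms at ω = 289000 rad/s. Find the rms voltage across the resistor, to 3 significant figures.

X_C = 1/(ωC) = 67.8 Ω
Z = 6.39 − j67.8 Ω
|Z| = √(6.39² + 67.8²) = 68.1 Ω
I = V/|Z| = 288 mA
V_R = I·|Z_R| = 0.288 × 6.39 = 1.84 V

1.84 V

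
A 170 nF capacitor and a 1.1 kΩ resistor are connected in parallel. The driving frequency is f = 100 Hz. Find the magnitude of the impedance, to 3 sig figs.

1090 Ω

ω = 2πf = 628.3 rad/s
X_C = 1/(ωC) = 9360 Ω
Parallel: admittances add. Y = 1/R + jωC
Y = (0.000909 + j0.000107) S
|Y| = 0.000915 S → |Z| = 1/|Y| = 1090 Ω, ∠Z = −∠Y = -6.70°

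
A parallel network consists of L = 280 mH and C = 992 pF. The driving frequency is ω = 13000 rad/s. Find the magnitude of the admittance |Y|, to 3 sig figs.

X_L = ωL = 3640 Ω
X_C = 1/(ωC) = 77500 Ω
Parallel: admittances add. Y = 1/(jωL) + jωC
Y = (0 − j0.000262) S
|Y| = 0.000262 S → |Z| = 1/|Y| = 3820 Ω, ∠Z = −∠Y = 90.0°

262 μS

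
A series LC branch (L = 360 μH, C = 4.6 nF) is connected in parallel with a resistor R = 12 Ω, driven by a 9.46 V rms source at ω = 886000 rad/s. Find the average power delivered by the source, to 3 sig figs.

7.46 W

X_L = ωL = 319 Ω
X_C = 1/(ωC) = 245 Ω
Branch 1: Z₁ = R = 12.0 Ω
Branch 2 (series LC): Z₂ = j(X_L − X_C) = j73.6 Ω
Parallel: Z = Z₁Z₂/(Z₁+Z₂), |Z| = 11.8 Ω, ∠Z = 9.26°
I = V/|Z| = 799 mA
P = VI cos φ = 9.46 × 0.799 × cos(9.26°) = 7.46 W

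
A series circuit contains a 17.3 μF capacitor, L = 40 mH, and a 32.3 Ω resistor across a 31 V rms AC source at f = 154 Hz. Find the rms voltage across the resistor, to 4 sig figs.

ω = 2πf = 967.6 rad/s
X_L = ωL = 38.70 Ω
X_C = 1/(ωC) = 59.74 Ω
Net reactance X = X_L − X_C = -21.03 Ω
Z = 32.30 − j21.03 Ω
|Z| = √(32.30² + 21.03²) = 38.54 Ω
I = V/|Z| = 804.3 mA
V_R = I·|Z_R| = 0.8043 × 32.30 = 25.98 V

25.98 V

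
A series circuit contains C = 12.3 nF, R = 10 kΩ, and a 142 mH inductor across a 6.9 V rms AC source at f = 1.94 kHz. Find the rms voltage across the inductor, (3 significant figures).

ω = 2πf = 12190 rad/s
X_L = ωL = 1730 Ω
X_C = 1/(ωC) = 6670 Ω
Net reactance X = X_L − X_C = -4940 Ω
Z = 10000 − j4940 Ω
|Z| = √(10000² + 4940²) = 11200 Ω
I = V/|Z| = 619 μA
V_L = I·|Z_L| = 0.000619 × 1730 = 1.07 V

1.07 V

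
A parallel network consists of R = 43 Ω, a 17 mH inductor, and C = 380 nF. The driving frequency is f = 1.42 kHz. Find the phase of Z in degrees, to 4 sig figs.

7.841°

ω = 2πf = 8922 rad/s
X_L = ωL = 151.7 Ω
X_C = 1/(ωC) = 294.9 Ω
Parallel: admittances add. Y = 1/R + 1/(jωL) + jωC
Y = (0.02326 − j0.003203) S
|Y| = 0.02348 S → |Z| = 1/|Y| = 42.60 Ω, ∠Z = −∠Y = 7.841°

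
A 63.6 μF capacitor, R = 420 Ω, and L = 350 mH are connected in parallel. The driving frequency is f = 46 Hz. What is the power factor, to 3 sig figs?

0.270

ω = 2πf = 289.0 rad/s
X_L = ωL = 101 Ω
X_C = 1/(ωC) = 54.4 Ω
Parallel: admittances add. Y = 1/R + 1/(jωL) + jωC
Y = (0.00238 + j0.00850) S
|Y| = 0.00882 S → |Z| = 1/|Y| = 113 Ω, ∠Z = −∠Y = -74.3°
cos φ = cos(-74.3°) = 0.270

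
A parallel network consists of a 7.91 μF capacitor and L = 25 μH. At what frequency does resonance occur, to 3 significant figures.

11.3 kHz

ω₀ = 1/√(LC) = 1/√(2.5e-05 × 7.91e-06) = 71110 rad/s
f₀ = ω₀/(2π) = 11.3 kHz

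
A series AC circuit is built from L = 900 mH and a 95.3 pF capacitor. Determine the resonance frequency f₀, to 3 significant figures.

17.2 kHz

ω₀ = 1/√(LC) = 1/√(0.9 × 9.53e-11) = 108000 rad/s
f₀ = ω₀/(2π) = 17.2 kHz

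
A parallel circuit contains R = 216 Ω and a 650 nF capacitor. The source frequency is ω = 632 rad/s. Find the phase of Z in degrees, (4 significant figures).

X_C = 1/(ωC) = 2434 Ω
Parallel: admittances add. Y = 1/R + jωC
Y = (0.004630 + j0.0004108) S
|Y| = 0.004648 S → |Z| = 1/|Y| = 215.2 Ω, ∠Z = −∠Y = -5.071°

-5.071°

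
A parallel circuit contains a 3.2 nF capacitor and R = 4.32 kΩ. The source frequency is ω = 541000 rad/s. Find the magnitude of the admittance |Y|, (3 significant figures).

X_C = 1/(ωC) = 578 Ω
Parallel: admittances add. Y = 1/R + jωC
Y = (0.000231 + j0.00173) S
|Y| = 0.00175 S → |Z| = 1/|Y| = 573 Ω, ∠Z = −∠Y = -82.4°

1.75 mS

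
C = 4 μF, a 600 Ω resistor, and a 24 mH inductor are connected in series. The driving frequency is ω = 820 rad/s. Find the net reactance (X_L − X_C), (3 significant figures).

-285 Ω

X_L = ωL = 19.7 Ω
X_C = 1/(ωC) = 305 Ω
X = 19.7 − 305 = -285 Ω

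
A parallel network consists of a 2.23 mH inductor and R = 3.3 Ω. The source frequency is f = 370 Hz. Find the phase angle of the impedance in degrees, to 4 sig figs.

32.48°

ω = 2πf = 2325 rad/s
X_L = ωL = 5.184 Ω
Parallel: admittances add. Y = 1/R + 1/(jωL)
Y = (0.3030 − j0.1929) S
|Y| = 0.3592 S → |Z| = 1/|Y| = 2.784 Ω, ∠Z = −∠Y = 32.48°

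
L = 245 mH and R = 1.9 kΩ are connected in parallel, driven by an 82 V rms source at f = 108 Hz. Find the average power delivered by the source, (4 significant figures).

3.539 W

ω = 2πf = 678.6 rad/s
X_L = ωL = 166.3 Ω
Parallel: admittances add. Y = 1/R + 1/(jωL)
Y = (0.0005263 − j0.006015) S
|Y| = 0.006038 S → |Z| = 1/|Y| = 165.6 Ω, ∠Z = −∠Y = 85.00°
I = V/|Z| = 495.1 mA
P = VI cos φ = 82 × 0.4951 × cos(85.00°) = 3.539 W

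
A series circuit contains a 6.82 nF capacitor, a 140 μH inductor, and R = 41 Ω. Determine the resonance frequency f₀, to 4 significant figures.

162.9 kHz

ω₀ = 1/√(LC) = 1/√(0.00014 × 6.82e-09) = 1.023e+06 rad/s
f₀ = ω₀/(2π) = 162.9 kHz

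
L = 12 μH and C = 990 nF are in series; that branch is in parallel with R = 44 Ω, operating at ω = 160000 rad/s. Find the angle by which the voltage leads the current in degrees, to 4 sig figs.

-84.30°

X_L = ωL = 1.920 Ω
X_C = 1/(ωC) = 6.313 Ω
Branch 1: Z₁ = R = 44.00 Ω
Branch 2 (series LC): Z₂ = j(X_L − X_C) = −j4.393 Ω
Parallel: Z = Z₁Z₂/(Z₁+Z₂), |Z| = 4.371 Ω, ∠Z = -84.30°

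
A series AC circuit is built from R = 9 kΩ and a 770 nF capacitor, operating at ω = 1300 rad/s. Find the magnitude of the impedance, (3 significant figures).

9060 Ω

X_C = 1/(ωC) = 999 Ω
Z = 9000 − j999 Ω
|Z| = √(9000² + 999²) = 9060 Ω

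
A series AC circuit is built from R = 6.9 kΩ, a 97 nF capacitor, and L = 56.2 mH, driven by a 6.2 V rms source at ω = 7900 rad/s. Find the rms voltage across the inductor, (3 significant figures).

0.396 V

X_L = ωL = 444 Ω
X_C = 1/(ωC) = 1300 Ω
Net reactance X = X_L − X_C = -861 Ω
Z = 6900 − j861 Ω
|Z| = √(6900² + 861²) = 6950 Ω
I = V/|Z| = 892 μA
V_L = I·|Z_L| = 0.000892 × 444 = 0.396 V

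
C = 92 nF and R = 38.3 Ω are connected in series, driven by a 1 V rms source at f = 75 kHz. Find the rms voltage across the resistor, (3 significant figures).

0.857 V

ω = 2πf = 471200 rad/s
X_C = 1/(ωC) = 23.1 Ω
Z = 38.3 − j23.1 Ω
|Z| = √(38.3² + 23.1²) = 44.7 Ω
I = V/|Z| = 22.4 mA
V_R = I·|Z_R| = 0.0224 × 38.3 = 0.857 V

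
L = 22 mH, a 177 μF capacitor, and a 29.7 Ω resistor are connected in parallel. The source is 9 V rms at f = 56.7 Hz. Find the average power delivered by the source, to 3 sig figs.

2.73 W

ω = 2πf = 356.3 rad/s
X_L = ωL = 7.84 Ω
X_C = 1/(ωC) = 15.9 Ω
Parallel: admittances add. Y = 1/R + 1/(jωL) + jωC
Y = (0.0337 − j0.0645) S
|Y| = 0.0728 S → |Z| = 1/|Y| = 13.7 Ω, ∠Z = −∠Y = 62.4°
I = V/|Z| = 655 mA
P = VI cos φ = 9 × 0.655 × cos(62.4°) = 2.73 W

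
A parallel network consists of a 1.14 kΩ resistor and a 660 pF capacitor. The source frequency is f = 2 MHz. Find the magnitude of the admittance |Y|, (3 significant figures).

8.34 mS

ω = 2πf = 1.257e+07 rad/s
X_C = 1/(ωC) = 121 Ω
Parallel: admittances add. Y = 1/R + jωC
Y = (0.000877 + j0.00829) S
|Y| = 0.00834 S → |Z| = 1/|Y| = 120 Ω, ∠Z = −∠Y = -84.0°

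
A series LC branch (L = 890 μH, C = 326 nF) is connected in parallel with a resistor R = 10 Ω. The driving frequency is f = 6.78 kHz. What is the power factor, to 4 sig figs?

0.9596

ω = 2πf = 42600 rad/s
X_L = ωL = 37.91 Ω
X_C = 1/(ωC) = 72.01 Ω
Branch 1: Z₁ = R = 10.00 Ω
Branch 2 (series LC): Z₂ = j(X_L − X_C) = −j34.09 Ω
Parallel: Z = Z₁Z₂/(Z₁+Z₂), |Z| = 9.596 Ω, ∠Z = -16.35°
cos φ = cos(-16.35°) = 0.9596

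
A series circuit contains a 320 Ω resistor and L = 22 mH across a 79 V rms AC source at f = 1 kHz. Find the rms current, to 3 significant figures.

227 mA

ω = 2πf = 6283 rad/s
X_L = ωL = 138 Ω
Z = 320 + j138 Ω
|Z| = √(320² + 138²) = 349 Ω
I = V/|Z| = 79/349 = 227 mA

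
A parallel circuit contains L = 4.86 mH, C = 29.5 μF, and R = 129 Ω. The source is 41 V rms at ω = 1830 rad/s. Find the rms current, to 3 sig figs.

2.42 A

X_L = ωL = 8.89 Ω
X_C = 1/(ωC) = 18.5 Ω
Parallel: admittances add. Y = 1/R + 1/(jωL) + jωC
Y = (0.00775 − j0.0585) S
|Y| = 0.0590 S → |Z| = 1/|Y| = 17.0 Ω, ∠Z = −∠Y = 82.4°
I = V/|Z| = 41/17.0 = 2.42 A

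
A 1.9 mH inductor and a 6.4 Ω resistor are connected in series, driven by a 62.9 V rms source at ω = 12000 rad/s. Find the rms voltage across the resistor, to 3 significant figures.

17.0 V

X_L = ωL = 22.8 Ω
Z = 6.40 + j22.8 Ω
|Z| = √(6.40² + 22.8²) = 23.7 Ω
I = V/|Z| = 2.66 A
V_R = I·|Z_R| = 2.66 × 6.40 = 17.0 V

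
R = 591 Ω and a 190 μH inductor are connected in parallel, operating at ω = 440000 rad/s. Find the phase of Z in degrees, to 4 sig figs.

81.95°

X_L = ωL = 83.60 Ω
Parallel: admittances add. Y = 1/R + 1/(jωL)
Y = (0.001692 − j0.01196) S
|Y| = 0.01208 S → |Z| = 1/|Y| = 82.78 Ω, ∠Z = −∠Y = 81.95°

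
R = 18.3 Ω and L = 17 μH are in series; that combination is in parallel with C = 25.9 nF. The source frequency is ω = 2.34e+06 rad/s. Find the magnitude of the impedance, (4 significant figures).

24.40 Ω

X_L = ωL = 39.78 Ω
X_C = 1/(ωC) = 16.50 Ω
Branch 1 (R+jX_L): Z₁ = 18.30 + j39.78 Ω, |Z₁| = 43.79 Ω
Branch 2 (−jX_C): Z₂ = −j16.50 Ω
Parallel: Z = Z₁Z₂/(Z₁+Z₂), |Z| = 24.40 Ω, ∠Z = -76.53°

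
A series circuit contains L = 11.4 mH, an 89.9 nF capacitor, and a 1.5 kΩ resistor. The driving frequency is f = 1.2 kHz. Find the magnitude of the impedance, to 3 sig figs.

ω = 2πf = 7540 rad/s
X_L = ωL = 86.0 Ω
X_C = 1/(ωC) = 1480 Ω
Net reactance X = X_L − X_C = -1390 Ω
Z = 1500 − j1390 Ω
|Z| = √(1500² + 1390²) = 2040 Ω

2040 Ω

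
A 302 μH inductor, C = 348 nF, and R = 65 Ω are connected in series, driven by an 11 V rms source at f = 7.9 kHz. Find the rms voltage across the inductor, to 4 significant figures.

ω = 2πf = 49640 rad/s
X_L = ωL = 14.99 Ω
X_C = 1/(ωC) = 57.89 Ω
Net reactance X = X_L − X_C = -42.90 Ω
Z = 65.00 − j42.90 Ω
|Z| = √(65.00² + 42.90²) = 77.88 Ω
I = V/|Z| = 141.2 mA
V_L = I·|Z_L| = 0.1412 × 14.99 = 2.117 V

2.117 V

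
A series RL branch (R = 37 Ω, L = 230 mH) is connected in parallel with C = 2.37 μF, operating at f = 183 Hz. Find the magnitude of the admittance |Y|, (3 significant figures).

1.11 mS

ω = 2πf = 1150 rad/s
X_L = ωL = 264 Ω
X_C = 1/(ωC) = 367 Ω
Branch 1 (R+jX_L): Z₁ = 37.0 + j264 Ω, |Z₁| = 267 Ω
Branch 2 (−jX_C): Z₂ = −j367 Ω
Parallel: Z = Z₁Z₂/(Z₁+Z₂), |Z| = 899 Ω, ∠Z = 62.2°
|Y| = 1/|Z| = 1.11 mS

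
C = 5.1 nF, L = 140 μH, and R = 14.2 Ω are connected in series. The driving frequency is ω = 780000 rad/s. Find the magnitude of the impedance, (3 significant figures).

143 Ω

X_L = ωL = 109 Ω
X_C = 1/(ωC) = 251 Ω
Net reactance X = X_L − X_C = -142 Ω
Z = 14.2 − j142 Ω
|Z| = √(14.2² + 142²) = 143 Ω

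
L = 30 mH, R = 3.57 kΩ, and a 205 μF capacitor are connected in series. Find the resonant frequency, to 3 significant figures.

64.2 Hz

ω₀ = 1/√(LC) = 1/√(0.03 × 0.000205) = 403.2 rad/s
f₀ = ω₀/(2π) = 64.2 Hz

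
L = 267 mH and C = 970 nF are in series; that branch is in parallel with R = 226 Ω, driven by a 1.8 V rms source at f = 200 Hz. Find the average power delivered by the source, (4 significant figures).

ω = 2πf = 1257 rad/s
X_L = ωL = 335.5 Ω
X_C = 1/(ωC) = 820.4 Ω
Branch 1: Z₁ = R = 226.0 Ω
Branch 2 (series LC): Z₂ = j(X_L − X_C) = −j484.9 Ω
Parallel: Z = Z₁Z₂/(Z₁+Z₂), |Z| = 204.8 Ω, ∠Z = -24.99°
I = V/|Z| = 8.787 mA
P = VI cos φ = 1.8 × 0.008787 × cos(-24.99°) = 14.34 mW

14.34 mW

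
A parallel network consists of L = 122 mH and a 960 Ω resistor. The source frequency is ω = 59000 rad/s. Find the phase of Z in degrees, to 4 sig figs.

7.597°

X_L = ωL = 7198 Ω
Parallel: admittances add. Y = 1/R + 1/(jωL)
Y = (0.001042 − j0.0001389) S
|Y| = 0.001051 S → |Z| = 1/|Y| = 951.6 Ω, ∠Z = −∠Y = 7.597°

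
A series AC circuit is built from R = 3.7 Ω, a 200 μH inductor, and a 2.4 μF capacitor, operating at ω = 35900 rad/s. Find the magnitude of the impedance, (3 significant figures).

X_L = ωL = 7.18 Ω
X_C = 1/(ωC) = 11.6 Ω
Net reactance X = X_L − X_C = -4.43 Ω
Z = 3.70 − j4.43 Ω
|Z| = √(3.70² + 4.43²) = 5.77 Ω

5.77 Ω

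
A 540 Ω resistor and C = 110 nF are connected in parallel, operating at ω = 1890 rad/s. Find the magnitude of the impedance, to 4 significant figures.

X_C = 1/(ωC) = 4810 Ω
Parallel: admittances add. Y = 1/R + jωC
Y = (0.001852 + j0.0002079) S
|Y| = 0.001863 S → |Z| = 1/|Y| = 536.6 Ω, ∠Z = −∠Y = -6.406°

536.6 Ω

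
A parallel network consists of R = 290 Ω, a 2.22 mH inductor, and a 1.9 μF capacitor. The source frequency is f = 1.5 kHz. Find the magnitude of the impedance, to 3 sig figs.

ω = 2πf = 9425 rad/s
X_L = ωL = 20.9 Ω
X_C = 1/(ωC) = 55.8 Ω
Parallel: admittances add. Y = 1/R + 1/(jωL) + jωC
Y = (0.00345 − j0.0299) S
|Y| = 0.0301 S → |Z| = 1/|Y| = 33.2 Ω, ∠Z = −∠Y = 83.4°

33.2 Ω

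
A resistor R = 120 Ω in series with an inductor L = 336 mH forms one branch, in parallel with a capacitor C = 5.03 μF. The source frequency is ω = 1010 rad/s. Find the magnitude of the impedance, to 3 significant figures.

380 Ω

X_L = ωL = 339 Ω
X_C = 1/(ωC) = 197 Ω
Branch 1 (R+jX_L): Z₁ = 120 + j339 Ω, |Z₁| = 360 Ω
Branch 2 (−jX_C): Z₂ = −j197 Ω
Parallel: Z = Z₁Z₂/(Z₁+Z₂), |Z| = 380 Ω, ∠Z = -69.4°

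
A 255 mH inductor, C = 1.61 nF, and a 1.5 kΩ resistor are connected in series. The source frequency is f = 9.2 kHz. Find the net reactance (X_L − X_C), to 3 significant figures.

ω = 2πf = 57810 rad/s
X_L = ωL = 14700 Ω
X_C = 1/(ωC) = 10700 Ω
X = 14700 − 10700 = 4000 Ω

4000 Ω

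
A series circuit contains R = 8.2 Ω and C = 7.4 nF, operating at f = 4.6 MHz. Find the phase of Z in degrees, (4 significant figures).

-29.69°

ω = 2πf = 2.89e+07 rad/s
X_C = 1/(ωC) = 4.676 Ω
Z = 8.200 − j4.676 Ω
|Z| = √(8.200² + 4.676²) = 9.439 Ω
∠Z = arctan(-4.676/8.200) = -29.69°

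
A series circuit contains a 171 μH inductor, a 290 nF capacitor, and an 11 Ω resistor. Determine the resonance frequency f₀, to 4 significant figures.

ω₀ = 1/√(LC) = 1/√(0.000171 × 2.9e-07) = 142000 rad/s
f₀ = ω₀/(2π) = 22.60 kHz

22.60 kHz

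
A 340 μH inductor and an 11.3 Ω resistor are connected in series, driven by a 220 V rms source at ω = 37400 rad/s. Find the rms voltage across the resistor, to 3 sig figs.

146 V

X_L = ωL = 12.7 Ω
Z = 11.3 + j12.7 Ω
|Z| = √(11.3² + 12.7²) = 17.0 Ω
I = V/|Z| = 12.9 A
V_R = I·|Z_R| = 12.9 × 11.3 = 146 V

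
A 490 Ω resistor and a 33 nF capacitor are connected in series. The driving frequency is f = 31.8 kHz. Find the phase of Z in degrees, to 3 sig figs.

ω = 2πf = 199800 rad/s
X_C = 1/(ωC) = 152 Ω
Z = 490 − j152 Ω
|Z| = √(490² + 152²) = 513 Ω
∠Z = arctan(-152/490) = -17.2°

-17.2°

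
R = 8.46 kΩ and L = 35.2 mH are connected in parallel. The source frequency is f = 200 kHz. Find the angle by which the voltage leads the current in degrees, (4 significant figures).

ω = 2πf = 1.257e+06 rad/s
X_L = ωL = 44230 Ω
Parallel: admittances add. Y = 1/R + 1/(jωL)
Y = (0.0001182 − j2.261e-05) S
|Y| = 0.0001203 S → |Z| = 1/|Y| = 8309 Ω, ∠Z = −∠Y = 10.83°

10.83°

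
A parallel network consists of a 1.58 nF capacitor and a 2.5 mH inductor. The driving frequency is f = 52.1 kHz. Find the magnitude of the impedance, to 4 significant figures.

ω = 2πf = 327400 rad/s
X_L = ωL = 818.4 Ω
X_C = 1/(ωC) = 1933 Ω
Parallel: admittances add. Y = 1/(jωL) + jωC
Y = (0 − j0.0007047) S
|Y| = 0.0007047 S → |Z| = 1/|Y| = 1419 Ω, ∠Z = −∠Y = 90.00°

1419 Ω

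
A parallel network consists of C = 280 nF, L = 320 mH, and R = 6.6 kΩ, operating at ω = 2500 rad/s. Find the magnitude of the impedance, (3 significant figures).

X_L = ωL = 800 Ω
X_C = 1/(ωC) = 1430 Ω
Parallel: admittances add. Y = 1/R + 1/(jωL) + jωC
Y = (0.000152 − j0.000550) S
|Y| = 0.000570 S → |Z| = 1/|Y| = 1750 Ω, ∠Z = −∠Y = 74.6°

1750 Ω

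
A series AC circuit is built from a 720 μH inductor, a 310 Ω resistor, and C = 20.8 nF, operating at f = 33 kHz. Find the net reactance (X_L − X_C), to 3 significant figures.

-82.6 Ω

ω = 2πf = 207300 rad/s
X_L = ωL = 149 Ω
X_C = 1/(ωC) = 232 Ω
X = 149 − 232 = -82.6 Ω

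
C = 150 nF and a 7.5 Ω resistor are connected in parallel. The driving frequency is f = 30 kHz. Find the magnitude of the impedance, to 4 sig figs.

7.337 Ω

ω = 2πf = 188500 rad/s
X_C = 1/(ωC) = 35.37 Ω
Parallel: admittances add. Y = 1/R + jωC
Y = (0.1333 + j0.02827) S
|Y| = 0.1363 S → |Z| = 1/|Y| = 7.337 Ω, ∠Z = −∠Y = -11.97°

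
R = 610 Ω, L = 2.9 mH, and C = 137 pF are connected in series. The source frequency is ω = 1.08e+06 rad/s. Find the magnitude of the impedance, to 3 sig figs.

3680 Ω

X_L = ωL = 3130 Ω
X_C = 1/(ωC) = 6760 Ω
Net reactance X = X_L − X_C = -3630 Ω
Z = 610 − j3630 Ω
|Z| = √(610² + 3630²) = 3680 Ω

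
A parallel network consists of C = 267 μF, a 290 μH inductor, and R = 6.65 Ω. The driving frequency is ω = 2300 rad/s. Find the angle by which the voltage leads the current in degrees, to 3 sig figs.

X_L = ωL = 0.667 Ω
X_C = 1/(ωC) = 1.63 Ω
Parallel: admittances add. Y = 1/R + 1/(jωL) + jωC
Y = (0.150 − j0.885) S
|Y| = 0.898 S → |Z| = 1/|Y| = 1.11 Ω, ∠Z = −∠Y = 80.4°

80.4°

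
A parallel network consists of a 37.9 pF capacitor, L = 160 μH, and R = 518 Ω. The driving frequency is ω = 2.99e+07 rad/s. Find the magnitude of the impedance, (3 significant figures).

467 Ω

X_L = ωL = 4780 Ω
X_C = 1/(ωC) = 882 Ω
Parallel: admittances add. Y = 1/R + 1/(jωL) + jωC
Y = (0.00193 + j0.000924) S
|Y| = 0.00214 S → |Z| = 1/|Y| = 467 Ω, ∠Z = −∠Y = -25.6°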